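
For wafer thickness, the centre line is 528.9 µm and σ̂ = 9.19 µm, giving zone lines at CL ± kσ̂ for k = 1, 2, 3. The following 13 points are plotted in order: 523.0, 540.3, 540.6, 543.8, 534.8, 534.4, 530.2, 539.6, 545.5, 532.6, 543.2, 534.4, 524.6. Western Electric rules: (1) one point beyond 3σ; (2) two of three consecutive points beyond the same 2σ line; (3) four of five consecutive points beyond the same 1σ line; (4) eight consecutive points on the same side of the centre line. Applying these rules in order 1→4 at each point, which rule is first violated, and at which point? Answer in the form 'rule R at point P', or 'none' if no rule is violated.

rule 4 at point 9

Zone of each point (C = within 1σ̂, B = 1σ̂–2σ̂, A = 2σ̂–3σ̂, * = beyond 3σ̂; sign = side of CL): 1:-C, 2:+B, 3:+B, 4:+B, 5:+C, 6:+C, 7:+C, 8:+B, 9:+B, 10:+C, 11:+B, 12:+C, 13:-C
Rule 4 (eight consecutive points on the same side of the centre line) is satisfied at point 9.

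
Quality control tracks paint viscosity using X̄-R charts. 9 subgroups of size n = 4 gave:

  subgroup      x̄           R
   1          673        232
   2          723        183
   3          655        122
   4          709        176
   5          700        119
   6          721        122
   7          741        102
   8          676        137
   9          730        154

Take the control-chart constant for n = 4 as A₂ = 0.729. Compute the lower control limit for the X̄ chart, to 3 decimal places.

X̄̄ = (673 + 723 + 655 + 709 + 700 + 721 + 741 + 676 + 730) / 9 = 6328.0000 / 9 = 703.1111
R̄ = (232 + 183 + 122 + 176 + 119 + 122 + 102 + 137 + 154) / 9 = 1347.0000 / 9 = 149.6667
LCL = X̄̄ − A₂·R̄ = 703.1111 − 0.729 × 149.6667 = 594.0041

594.004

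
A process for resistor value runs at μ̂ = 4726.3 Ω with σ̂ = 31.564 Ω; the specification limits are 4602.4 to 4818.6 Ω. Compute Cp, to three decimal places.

1.142

Cp = (USL − LSL) / (6σ̂) = (4818.6 − 4602.4) / (6 × 31.564) = 216.2000 / 189.3840 = 1.1416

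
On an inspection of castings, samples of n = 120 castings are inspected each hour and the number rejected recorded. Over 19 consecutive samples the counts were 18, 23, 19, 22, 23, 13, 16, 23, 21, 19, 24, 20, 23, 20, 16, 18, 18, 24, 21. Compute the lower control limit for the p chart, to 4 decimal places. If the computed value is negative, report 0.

0.0649

p̄ = Σdᵢ / (k·n) = 381 / (19 × 120) = 0.16711
LCL = p̄ − 3·√(p̄(1−p̄)/n) = 0.16711 − 3 × 0.03406 = 0.06494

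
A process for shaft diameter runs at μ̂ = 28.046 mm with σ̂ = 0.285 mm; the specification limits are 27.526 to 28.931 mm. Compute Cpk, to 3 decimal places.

Cpu = (USL − μ̂) / (3σ̂) = (28.931 − 28.046) / (3 × 0.285) = 1.0351; Cpl = (μ̂ − LSL) / (3σ̂) = (28.046 − 27.526) / (3 × 0.285) = 0.6082; Cpk = min(Cpu, Cpl) = 0.6082

0.608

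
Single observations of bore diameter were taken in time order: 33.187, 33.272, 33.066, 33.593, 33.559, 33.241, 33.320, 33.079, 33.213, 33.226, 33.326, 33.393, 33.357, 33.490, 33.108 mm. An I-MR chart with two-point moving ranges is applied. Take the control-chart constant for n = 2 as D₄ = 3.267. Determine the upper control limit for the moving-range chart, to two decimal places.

0.55

Moving ranges: 0.085, 0.206, 0.527, 0.034, 0.318, 0.079, 0.241, 0.134, 0.013, 0.100, 0.067, 0.036, 0.133, 0.382; M̄R̄ = 2.3550 / 14 = 0.1682
UCL_MR = D₄·M̄R̄ = 3.267 × 0.1682 = 0.5496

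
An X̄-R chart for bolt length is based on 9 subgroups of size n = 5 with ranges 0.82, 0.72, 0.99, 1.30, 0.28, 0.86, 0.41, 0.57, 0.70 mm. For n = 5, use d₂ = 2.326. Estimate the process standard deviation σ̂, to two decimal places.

0.32

R̄ = (0.82 + 0.72 + 0.99 + 1.30 + 0.28 + 0.86 + 0.41 + 0.57 + 0.70) / 9 = 0.7389
σ̂ = R̄ / d₂ = 0.7389 / 2.326 = 0.3177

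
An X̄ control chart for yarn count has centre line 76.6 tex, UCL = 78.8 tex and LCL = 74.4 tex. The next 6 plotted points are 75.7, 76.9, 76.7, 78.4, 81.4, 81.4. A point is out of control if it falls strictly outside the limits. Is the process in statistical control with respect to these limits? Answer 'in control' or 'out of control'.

Compare each point to [74.4, 78.8]: sample 5 = 81.4 > UCL; sample 6 = 81.4 > UCL.

out of control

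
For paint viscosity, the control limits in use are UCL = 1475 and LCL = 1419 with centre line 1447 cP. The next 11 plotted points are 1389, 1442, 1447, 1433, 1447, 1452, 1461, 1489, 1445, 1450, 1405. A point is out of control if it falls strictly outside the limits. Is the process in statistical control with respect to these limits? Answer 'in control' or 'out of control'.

Compare each point to [1419, 1475]: sample 1 = 1389 < LCL; sample 8 = 1489 > UCL; sample 11 = 1405 < LCL.

out of control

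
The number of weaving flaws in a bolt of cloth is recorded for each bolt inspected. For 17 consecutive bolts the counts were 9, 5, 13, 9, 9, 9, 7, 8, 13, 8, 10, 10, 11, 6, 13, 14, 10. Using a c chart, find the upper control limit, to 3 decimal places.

c̄ = (9 + 5 + 13 + 9 + 9 + 9 + 7 + 8 + 13 + 8 + 10 + 10 + 11 + 6 + 13 + 14 + 10) / 17 = 164 / 17 = 9.6471
UCL = c̄ + 3√c̄ = 9.6471 + 3 × √9.6471 = 9.6471 + 3 × 3.1060 = 18.9650

18.965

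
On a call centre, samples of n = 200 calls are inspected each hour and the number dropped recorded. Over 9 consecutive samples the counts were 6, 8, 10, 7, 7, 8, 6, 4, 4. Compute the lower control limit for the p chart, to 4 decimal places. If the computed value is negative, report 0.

p̄ = Σdᵢ / (k·n) = 60 / (9 × 200) = 0.03333
LCL = p̄ − 3·√(p̄(1−p̄)/n) = 0.03333 − 3 × 0.01269 = -0.00475 → 0 (negative, so LCL = 0)

0.0000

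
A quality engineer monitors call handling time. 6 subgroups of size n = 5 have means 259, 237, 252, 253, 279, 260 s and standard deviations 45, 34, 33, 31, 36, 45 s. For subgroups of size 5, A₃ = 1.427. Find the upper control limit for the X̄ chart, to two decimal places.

X̄̄ = (259 + 237 + 252 + 253 + 279 + 260) / 6 = 256.6667
s̄ = (45 + 34 + 33 + 31 + 36 + 45) / 6 = 37.3333
UCL = X̄̄ + A₃·s̄ = 256.6667 + 1.427 × 37.3333 = 309.9413

309.94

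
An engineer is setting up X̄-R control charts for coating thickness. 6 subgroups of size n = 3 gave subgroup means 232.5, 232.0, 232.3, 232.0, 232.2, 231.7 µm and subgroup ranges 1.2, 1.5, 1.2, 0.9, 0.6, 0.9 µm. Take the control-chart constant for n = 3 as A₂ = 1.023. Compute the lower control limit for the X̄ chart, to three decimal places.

X̄̄ = (232.5 + 232.0 + 232.3 + 232.0 + 232.2 + 231.7) / 6 = 1392.7000 / 6 = 232.1167
R̄ = (1.2 + 1.5 + 1.2 + 0.9 + 0.6 + 0.9) / 6 = 6.3000 / 6 = 1.0500
LCL = X̄̄ − A₂·R̄ = 232.1167 − 1.023 × 1.0500 = 231.0425

231.043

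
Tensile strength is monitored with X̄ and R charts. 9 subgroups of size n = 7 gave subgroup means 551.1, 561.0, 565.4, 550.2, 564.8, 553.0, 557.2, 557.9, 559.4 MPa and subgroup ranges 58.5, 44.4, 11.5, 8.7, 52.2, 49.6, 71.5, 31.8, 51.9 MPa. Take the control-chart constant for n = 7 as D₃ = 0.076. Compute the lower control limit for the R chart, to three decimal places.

R̄ = (58.5 + 44.4 + 11.5 + 8.7 + 52.2 + 49.6 + 71.5 + 31.8 + 51.9) / 9 = 380.1000 / 9 = 42.2333
LCL_R = D₃·R̄ = 0.076 × 42.2333 = 3.2097

3.210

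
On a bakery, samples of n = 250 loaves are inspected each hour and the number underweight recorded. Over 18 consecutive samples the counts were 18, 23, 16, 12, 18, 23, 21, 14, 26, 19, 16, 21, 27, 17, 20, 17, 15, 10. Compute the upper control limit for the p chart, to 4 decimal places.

p̄ = Σdᵢ / (k·n) = 333 / (18 × 250) = 0.07400
UCL = p̄ + 3·√(p̄(1−p̄)/n) = 0.07400 + 3 × √(0.07400×0.92600/250) = 0.07400 + 3 × 0.01656 = 0.12367

0.1237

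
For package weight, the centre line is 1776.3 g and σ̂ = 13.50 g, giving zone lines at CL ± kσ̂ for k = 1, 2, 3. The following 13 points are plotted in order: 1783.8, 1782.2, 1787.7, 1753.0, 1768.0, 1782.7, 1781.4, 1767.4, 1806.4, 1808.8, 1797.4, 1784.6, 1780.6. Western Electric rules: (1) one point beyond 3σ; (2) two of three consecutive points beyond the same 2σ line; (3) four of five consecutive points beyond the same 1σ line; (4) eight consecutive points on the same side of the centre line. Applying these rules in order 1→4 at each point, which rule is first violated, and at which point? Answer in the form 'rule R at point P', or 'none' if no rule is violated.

Zone of each point (C = within 1σ̂, B = 1σ̂–2σ̂, A = 2σ̂–3σ̂, * = beyond 3σ̂; sign = side of CL): 1:+C, 2:+C, 3:+C, 4:-B, 5:-C, 6:+C, 7:+C, 8:-C, 9:+A, 10:+A, 11:+B, 12:+C, 13:+C
Rule 2 (two of three consecutive points beyond the same 2σ limit) is satisfied at point 10.

rule 2 at point 10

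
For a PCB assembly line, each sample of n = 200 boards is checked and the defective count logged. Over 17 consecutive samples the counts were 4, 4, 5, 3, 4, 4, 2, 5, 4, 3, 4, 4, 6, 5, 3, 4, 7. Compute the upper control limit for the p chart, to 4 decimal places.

0.0512

p̄ = Σdᵢ / (k·n) = 71 / (17 × 200) = 0.02088
UCL = p̄ + 3·√(p̄(1−p̄)/n) = 0.02088 + 3 × √(0.02088×0.97912/200) = 0.02088 + 3 × 0.01011 = 0.05122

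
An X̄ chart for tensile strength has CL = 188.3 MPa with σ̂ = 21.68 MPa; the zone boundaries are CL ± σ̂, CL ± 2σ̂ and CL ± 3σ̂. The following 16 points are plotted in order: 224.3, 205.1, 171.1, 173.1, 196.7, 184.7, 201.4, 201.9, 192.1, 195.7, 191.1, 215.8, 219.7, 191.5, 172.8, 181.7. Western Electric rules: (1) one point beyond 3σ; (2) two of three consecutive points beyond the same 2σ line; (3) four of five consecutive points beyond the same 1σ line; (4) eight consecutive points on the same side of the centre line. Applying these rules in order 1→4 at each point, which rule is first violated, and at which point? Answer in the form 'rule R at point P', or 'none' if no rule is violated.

Zone of each point (C = within 1σ̂, B = 1σ̂–2σ̂, A = 2σ̂–3σ̂, * = beyond 3σ̂; sign = side of CL): 1:+B, 2:+C, 3:-C, 4:-C, 5:+C, 6:-C, 7:+C, 8:+C, 9:+C, 10:+C, 11:+C, 12:+B, 13:+B, 14:+C, 15:-C, 16:-C
Rule 4 (eight consecutive points on the same side of the centre line) is satisfied at point 14.

rule 4 at point 14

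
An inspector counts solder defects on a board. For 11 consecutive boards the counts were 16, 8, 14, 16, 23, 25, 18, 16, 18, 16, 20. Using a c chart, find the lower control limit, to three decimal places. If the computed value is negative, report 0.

c̄ = (16 + 8 + 14 + 16 + 23 + 25 + 18 + 16 + 18 + 16 + 20) / 11 = 190 / 11 = 17.2727
LCL = c̄ − 3√c̄ = 17.2727 − 3 × 4.1560 = 4.8046

4.805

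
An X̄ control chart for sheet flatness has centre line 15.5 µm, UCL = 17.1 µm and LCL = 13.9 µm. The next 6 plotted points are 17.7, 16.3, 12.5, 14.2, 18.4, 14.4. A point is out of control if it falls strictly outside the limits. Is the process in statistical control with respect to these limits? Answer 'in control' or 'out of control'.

out of control

Compare each point to [13.9, 17.1]: sample 1 = 17.7 > UCL; sample 3 = 12.5 < LCL; sample 5 = 18.4 > UCL.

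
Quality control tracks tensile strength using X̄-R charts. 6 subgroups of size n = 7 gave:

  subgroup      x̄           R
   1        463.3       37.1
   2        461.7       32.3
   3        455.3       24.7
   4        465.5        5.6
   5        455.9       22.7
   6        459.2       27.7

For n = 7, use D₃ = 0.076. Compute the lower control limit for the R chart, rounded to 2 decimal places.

1.90

R̄ = (37.1 + 32.3 + 24.7 + 5.6 + 22.7 + 27.7) / 6 = 150.1000 / 6 = 25.0167
LCL_R = D₃·R̄ = 0.076 × 25.0167 = 1.9013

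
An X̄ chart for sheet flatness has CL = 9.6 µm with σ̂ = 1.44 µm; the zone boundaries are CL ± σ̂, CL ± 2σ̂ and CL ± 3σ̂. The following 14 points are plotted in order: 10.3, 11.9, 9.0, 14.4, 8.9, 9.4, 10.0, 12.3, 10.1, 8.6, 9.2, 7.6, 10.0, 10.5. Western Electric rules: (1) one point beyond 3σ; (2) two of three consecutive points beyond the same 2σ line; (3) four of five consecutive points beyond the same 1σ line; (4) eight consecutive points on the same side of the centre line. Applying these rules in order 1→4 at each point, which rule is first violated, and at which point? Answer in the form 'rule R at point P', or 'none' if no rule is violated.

rule 1 at point 4

Zone of each point (C = within 1σ̂, B = 1σ̂–2σ̂, A = 2σ̂–3σ̂, * = beyond 3σ̂; sign = side of CL): 1:+C, 2:+B, 3:-C, 4:+*, 5:-C, 6:-C, 7:+C, 8:+B, 9:+C, 10:-C, 11:-C, 12:-B, 13:+C, 14:+C
Rule 1 (one point beyond the 3σ limits) is satisfied at point 4.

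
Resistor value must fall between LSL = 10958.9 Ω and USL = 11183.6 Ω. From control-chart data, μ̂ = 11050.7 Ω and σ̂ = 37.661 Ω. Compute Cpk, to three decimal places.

0.813

Cpu = (USL − μ̂) / (3σ̂) = (11183.6 − 11050.7) / (3 × 37.661) = 1.1763; Cpl = (μ̂ − LSL) / (3σ̂) = (11050.7 − 10958.9) / (3 × 37.661) = 0.8125; Cpk = min(Cpu, Cpl) = 0.8125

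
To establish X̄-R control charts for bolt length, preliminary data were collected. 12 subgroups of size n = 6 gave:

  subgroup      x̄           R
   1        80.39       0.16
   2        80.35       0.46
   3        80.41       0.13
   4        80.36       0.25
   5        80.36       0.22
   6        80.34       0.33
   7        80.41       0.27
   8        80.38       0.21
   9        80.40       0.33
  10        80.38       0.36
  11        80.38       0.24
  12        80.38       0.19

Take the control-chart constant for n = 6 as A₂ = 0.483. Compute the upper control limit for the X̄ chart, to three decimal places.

80.505

X̄̄ = (80.39 + 80.35 + 80.41 + 80.36 + 80.36 + 80.34 + 80.41 + 80.38 + 80.40 + 80.38 + 80.38 + 80.38) / 12 = 964.5400 / 12 = 80.3783
R̄ = (0.16 + 0.46 + 0.13 + 0.25 + 0.22 + 0.33 + 0.27 + 0.21 + 0.33 + 0.36 + 0.24 + 0.19) / 12 = 3.1500 / 12 = 0.2625
UCL = X̄̄ + A₂·R̄ = 80.3783 + 0.483 × 0.2625 = 80.5051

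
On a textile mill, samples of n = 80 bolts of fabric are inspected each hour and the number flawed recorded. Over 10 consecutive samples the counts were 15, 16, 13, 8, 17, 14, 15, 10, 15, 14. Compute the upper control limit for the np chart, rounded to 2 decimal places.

p̄ = Σdᵢ / (k·n) = 137 / (10 × 80) = 0.17125
UCL = np̄ + 3·√(np̄(1−p̄)) = 13.7000 + 3 × √(13.7000×0.82875) = 13.7000 + 3 × 3.3696 = 23.8087

23.81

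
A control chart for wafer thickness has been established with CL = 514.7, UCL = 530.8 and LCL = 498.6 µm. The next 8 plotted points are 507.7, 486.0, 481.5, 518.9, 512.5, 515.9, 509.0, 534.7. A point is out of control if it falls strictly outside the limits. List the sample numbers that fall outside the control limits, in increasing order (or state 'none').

2, 3, 8

Compare each point to [498.6, 530.8]: sample 2 = 486.0 < LCL; sample 3 = 481.5 < LCL; sample 8 = 534.7 > UCL.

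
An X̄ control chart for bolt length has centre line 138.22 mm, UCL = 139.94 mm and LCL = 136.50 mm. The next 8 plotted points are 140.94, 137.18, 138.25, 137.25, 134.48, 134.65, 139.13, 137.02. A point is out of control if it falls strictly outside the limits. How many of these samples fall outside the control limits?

Compare each point to [136.50, 139.94]: sample 1 = 140.94 > UCL; sample 5 = 134.48 < LCL; sample 6 = 134.65 < LCL.

3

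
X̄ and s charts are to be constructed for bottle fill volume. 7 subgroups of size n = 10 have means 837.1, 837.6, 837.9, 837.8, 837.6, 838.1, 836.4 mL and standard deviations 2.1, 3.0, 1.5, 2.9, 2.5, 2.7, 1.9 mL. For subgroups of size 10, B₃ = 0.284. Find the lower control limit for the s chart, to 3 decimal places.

s̄ = (2.1 + 3.0 + 1.5 + 2.9 + 2.5 + 2.7 + 1.9) / 7 = 2.3714
LCL_s = B₃·s̄ = 0.284 × 2.3714 = 0.6735

0.673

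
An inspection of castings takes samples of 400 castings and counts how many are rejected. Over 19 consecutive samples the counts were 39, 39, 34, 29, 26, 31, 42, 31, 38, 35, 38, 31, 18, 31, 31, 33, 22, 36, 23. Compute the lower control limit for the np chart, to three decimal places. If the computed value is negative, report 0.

15.682

p̄ = Σdᵢ / (k·n) = 607 / (19 × 400) = 0.07987
LCL = np̄ − 3·√(np̄(1−p̄)) = 31.9474 − 3 × 5.4218 = 15.6820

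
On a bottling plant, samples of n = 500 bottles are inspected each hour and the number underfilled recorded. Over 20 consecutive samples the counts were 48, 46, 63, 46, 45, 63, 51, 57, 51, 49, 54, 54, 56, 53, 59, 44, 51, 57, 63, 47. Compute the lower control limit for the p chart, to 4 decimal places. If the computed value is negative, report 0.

p̄ = Σdᵢ / (k·n) = 1057 / (20 × 500) = 0.10570
LCL = p̄ − 3·√(p̄(1−p̄)/n) = 0.10570 − 3 × 0.01375 = 0.06445

0.0645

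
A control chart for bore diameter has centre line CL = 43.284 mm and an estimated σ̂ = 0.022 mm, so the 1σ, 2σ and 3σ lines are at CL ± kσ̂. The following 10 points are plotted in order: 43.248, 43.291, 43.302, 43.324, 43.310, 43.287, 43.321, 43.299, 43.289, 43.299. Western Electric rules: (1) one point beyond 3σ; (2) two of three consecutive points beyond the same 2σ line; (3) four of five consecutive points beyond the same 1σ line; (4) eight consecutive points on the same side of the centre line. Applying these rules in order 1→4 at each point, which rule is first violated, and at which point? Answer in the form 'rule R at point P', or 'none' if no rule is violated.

rule 4 at point 9

Zone of each point (C = within 1σ̂, B = 1σ̂–2σ̂, A = 2σ̂–3σ̂, * = beyond 3σ̂; sign = side of CL): 1:-B, 2:+C, 3:+C, 4:+B, 5:+B, 6:+C, 7:+B, 8:+C, 9:+C, 10:+C
Rule 4 (eight consecutive points on the same side of the centre line) is satisfied at point 9.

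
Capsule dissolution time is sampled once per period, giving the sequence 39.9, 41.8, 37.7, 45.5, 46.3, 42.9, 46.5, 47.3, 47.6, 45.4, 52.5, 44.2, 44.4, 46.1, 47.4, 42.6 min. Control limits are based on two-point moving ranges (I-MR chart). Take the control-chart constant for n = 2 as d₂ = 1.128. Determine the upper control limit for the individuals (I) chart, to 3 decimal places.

X̄ = (39.9 + 41.8 + 37.7 + 45.5 + 46.3 + 42.9 + 46.5 + 47.3 + 47.6 + 45.4 + 52.5 + 44.2 + 44.4 + 46.1 + 47.4 + 42.6) / 16 = 44.8813
Moving ranges: 1.9, 4.1, 7.8, 0.8, 3.4, 3.6, 0.8, 0.3, 2.2, 7.1, 8.3, 0.2, 1.7, 1.3, 4.8; M̄R̄ = 48.3000 / 15 = 3.2200
UCL = X̄ + 3·M̄R̄/d₂ = 44.8813 + 3 × 3.2200 / 1.128 = 53.4451

53.445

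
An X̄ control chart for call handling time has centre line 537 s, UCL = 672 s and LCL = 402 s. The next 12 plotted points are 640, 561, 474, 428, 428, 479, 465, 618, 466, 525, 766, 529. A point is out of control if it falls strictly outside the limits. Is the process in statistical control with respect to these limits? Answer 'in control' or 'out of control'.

out of control

Compare each point to [402, 672]: sample 11 = 766 > UCL.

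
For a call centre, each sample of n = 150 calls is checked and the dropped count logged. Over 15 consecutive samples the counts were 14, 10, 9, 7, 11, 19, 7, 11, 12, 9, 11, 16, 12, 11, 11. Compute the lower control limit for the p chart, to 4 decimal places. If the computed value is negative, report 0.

p̄ = Σdᵢ / (k·n) = 170 / (15 × 150) = 0.07556
LCL = p̄ − 3·√(p̄(1−p̄)/n) = 0.07556 − 3 × 0.02158 = 0.01082

0.0108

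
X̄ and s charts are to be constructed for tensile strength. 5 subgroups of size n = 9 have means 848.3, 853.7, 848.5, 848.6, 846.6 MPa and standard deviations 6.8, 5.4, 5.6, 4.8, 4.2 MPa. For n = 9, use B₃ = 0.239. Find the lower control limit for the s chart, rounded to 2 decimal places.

s̄ = (6.8 + 5.4 + 5.6 + 4.8 + 4.2) / 5 = 5.3600
LCL_s = B₃·s̄ = 0.239 × 5.3600 = 1.2810

1.28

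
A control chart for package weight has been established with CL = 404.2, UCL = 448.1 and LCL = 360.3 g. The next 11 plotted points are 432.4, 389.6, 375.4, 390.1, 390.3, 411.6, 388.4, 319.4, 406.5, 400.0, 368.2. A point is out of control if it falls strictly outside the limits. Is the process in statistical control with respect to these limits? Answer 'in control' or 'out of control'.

Compare each point to [360.3, 448.1]: sample 8 = 319.4 < LCL.

out of control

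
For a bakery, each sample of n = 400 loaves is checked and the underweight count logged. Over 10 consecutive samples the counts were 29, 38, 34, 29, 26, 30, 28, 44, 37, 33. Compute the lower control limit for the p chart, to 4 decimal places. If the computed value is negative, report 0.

p̄ = Σdᵢ / (k·n) = 328 / (10 × 400) = 0.08200
LCL = p̄ − 3·√(p̄(1−p̄)/n) = 0.08200 − 3 × 0.01372 = 0.04085

0.0408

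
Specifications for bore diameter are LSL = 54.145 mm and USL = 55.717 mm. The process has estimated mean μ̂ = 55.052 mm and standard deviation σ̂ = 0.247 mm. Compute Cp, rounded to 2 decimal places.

1.06

Cp = (USL − LSL) / (6σ̂) = (55.717 − 54.145) / (6 × 0.247) = 1.5720 / 1.4820 = 1.0607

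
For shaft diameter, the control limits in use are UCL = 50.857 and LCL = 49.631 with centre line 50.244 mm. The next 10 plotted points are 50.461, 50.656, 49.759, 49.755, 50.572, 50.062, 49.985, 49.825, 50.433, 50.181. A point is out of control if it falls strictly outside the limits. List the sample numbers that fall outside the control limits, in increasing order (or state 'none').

none

All 10 points lie within [49.631, 50.857].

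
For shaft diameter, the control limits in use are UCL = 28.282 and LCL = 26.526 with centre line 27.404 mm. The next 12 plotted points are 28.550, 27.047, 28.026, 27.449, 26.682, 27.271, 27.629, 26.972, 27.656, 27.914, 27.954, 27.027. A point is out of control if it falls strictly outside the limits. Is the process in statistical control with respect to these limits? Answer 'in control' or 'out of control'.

out of control

Compare each point to [26.526, 28.282]: sample 1 = 28.550 > UCL.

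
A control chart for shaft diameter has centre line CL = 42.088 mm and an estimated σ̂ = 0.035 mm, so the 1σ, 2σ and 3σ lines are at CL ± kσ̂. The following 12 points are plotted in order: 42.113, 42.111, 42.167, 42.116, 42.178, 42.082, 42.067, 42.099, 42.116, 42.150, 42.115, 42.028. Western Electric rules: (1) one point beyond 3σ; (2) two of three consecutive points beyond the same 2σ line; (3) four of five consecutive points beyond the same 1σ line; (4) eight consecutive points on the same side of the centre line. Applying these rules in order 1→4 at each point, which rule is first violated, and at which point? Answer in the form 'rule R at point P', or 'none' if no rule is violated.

Zone of each point (C = within 1σ̂, B = 1σ̂–2σ̂, A = 2σ̂–3σ̂, * = beyond 3σ̂; sign = side of CL): 1:+C, 2:+C, 3:+A, 4:+C, 5:+A, 6:-C, 7:-C, 8:+C, 9:+C, 10:+B, 11:+C, 12:-B
Rule 2 (two of three consecutive points beyond the same 2σ limit) is satisfied at point 5.

rule 2 at point 5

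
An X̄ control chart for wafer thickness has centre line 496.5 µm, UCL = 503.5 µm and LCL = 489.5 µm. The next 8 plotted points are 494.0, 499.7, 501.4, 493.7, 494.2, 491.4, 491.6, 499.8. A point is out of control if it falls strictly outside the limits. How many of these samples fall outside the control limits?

All 8 points lie within [489.5, 503.5].

0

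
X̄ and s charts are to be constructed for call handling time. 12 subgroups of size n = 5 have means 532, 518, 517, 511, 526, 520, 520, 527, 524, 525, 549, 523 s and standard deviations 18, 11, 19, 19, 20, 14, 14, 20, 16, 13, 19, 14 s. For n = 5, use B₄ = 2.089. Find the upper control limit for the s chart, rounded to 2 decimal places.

s̄ = (18 + 11 + 19 + 19 + 20 + 14 + 14 + 20 + 16 + 13 + 19 + 14) / 12 = 16.4167
UCL_s = B₄·s̄ = 2.089 × 16.4167 = 34.2944

34.29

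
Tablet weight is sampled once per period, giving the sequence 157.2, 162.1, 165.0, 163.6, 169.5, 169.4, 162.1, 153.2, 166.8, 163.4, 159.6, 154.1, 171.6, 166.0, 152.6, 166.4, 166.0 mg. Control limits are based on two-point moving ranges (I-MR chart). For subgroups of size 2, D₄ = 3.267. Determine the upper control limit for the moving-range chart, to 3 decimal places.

22.134

Moving ranges: 4.9, 2.9, 1.4, 5.9, 0.1, 7.3, 8.9, 13.6, 3.4, 3.8, 5.5, 17.5, 5.6, 13.4, 13.8, 0.4; M̄R̄ = 108.4000 / 16 = 6.7750
UCL_MR = D₄·M̄R̄ = 3.267 × 6.7750 = 22.1339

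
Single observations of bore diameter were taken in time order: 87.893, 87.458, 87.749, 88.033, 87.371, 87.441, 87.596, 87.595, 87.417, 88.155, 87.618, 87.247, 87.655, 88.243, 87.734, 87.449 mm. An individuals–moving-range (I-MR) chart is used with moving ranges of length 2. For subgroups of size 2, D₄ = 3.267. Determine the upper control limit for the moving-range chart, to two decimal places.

Moving ranges: 0.435, 0.291, 0.284, 0.662, 0.070, 0.155, 0.001, 0.178, 0.738, 0.537, 0.371, 0.408, 0.588, 0.509, 0.285; M̄R̄ = 5.5120 / 15 = 0.3675
UCL_MR = D₄·M̄R̄ = 3.267 × 0.3675 = 1.2005

1.20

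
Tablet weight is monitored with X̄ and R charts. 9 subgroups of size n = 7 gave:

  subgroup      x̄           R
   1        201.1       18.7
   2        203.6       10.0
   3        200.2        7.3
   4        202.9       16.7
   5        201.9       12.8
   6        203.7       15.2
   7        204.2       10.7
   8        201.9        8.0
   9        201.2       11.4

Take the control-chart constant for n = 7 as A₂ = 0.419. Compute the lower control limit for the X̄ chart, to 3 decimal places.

197.142

X̄̄ = (201.1 + 203.6 + 200.2 + 202.9 + 201.9 + 203.7 + 204.2 + 201.9 + 201.2) / 9 = 1820.7000 / 9 = 202.3000
R̄ = (18.7 + 10.0 + 7.3 + 16.7 + 12.8 + 15.2 + 10.7 + 8.0 + 11.4) / 9 = 110.8000 / 9 = 12.3111
LCL = X̄̄ − A₂·R̄ = 202.3000 − 0.419 × 12.3111 = 197.1416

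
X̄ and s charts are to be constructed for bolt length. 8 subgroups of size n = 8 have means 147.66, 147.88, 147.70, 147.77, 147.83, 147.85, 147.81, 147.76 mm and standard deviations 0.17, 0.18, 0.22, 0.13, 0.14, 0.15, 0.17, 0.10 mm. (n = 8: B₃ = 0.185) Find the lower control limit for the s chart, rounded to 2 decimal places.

0.03

s̄ = (0.17 + 0.18 + 0.22 + 0.13 + 0.14 + 0.15 + 0.17 + 0.10) / 8 = 0.1575
LCL_s = B₃·s̄ = 0.185 × 0.1575 = 0.0291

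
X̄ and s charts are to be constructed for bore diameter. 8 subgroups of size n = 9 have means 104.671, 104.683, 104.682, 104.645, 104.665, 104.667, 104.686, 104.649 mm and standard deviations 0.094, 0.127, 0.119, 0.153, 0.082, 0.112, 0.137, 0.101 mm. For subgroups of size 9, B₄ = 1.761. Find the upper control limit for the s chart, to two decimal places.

s̄ = (0.094 + 0.127 + 0.119 + 0.153 + 0.082 + 0.112 + 0.137 + 0.101) / 8 = 0.1156
UCL_s = B₄·s̄ = 1.761 × 0.1156 = 0.2036

0.20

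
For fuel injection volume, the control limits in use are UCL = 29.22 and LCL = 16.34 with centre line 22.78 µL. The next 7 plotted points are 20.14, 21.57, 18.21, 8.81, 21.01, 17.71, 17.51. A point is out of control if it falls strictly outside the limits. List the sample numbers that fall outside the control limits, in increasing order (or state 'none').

4

Compare each point to [16.34, 29.22]: sample 4 = 8.81 < LCL.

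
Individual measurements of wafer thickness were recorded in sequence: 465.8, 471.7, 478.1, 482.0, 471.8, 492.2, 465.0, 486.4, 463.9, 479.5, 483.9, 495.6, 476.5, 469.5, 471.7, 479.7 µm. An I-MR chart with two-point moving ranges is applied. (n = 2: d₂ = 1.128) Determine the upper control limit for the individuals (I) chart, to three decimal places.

X̄ = (465.8 + 471.7 + 478.1 + 482.0 + 471.8 + 492.2 + 465.0 + 486.4 + 463.9 + 479.5 + 483.9 + 495.6 + 476.5 + 469.5 + 471.7 + 479.7) / 16 = 477.0813
Moving ranges: 5.9, 6.4, 3.9, 10.2, 20.4, 27.2, 21.4, 22.5, 15.6, 4.4, 11.7, 19.1, 7.0, 2.2, 8.0; M̄R̄ = 185.9000 / 15 = 12.3933
UCL = X̄ + 3·M̄R̄/d₂ = 477.0813 + 3 × 12.3933 / 1.128 = 510.0422

510.042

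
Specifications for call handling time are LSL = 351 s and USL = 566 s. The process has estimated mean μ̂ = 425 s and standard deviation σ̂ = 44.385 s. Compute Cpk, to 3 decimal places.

Cpu = (USL − μ̂) / (3σ̂) = (566 − 425) / (3 × 44.385) = 1.0589; Cpl = (μ̂ − LSL) / (3σ̂) = (425 − 351) / (3 × 44.385) = 0.5557; Cpk = min(Cpu, Cpl) = 0.5557

0.556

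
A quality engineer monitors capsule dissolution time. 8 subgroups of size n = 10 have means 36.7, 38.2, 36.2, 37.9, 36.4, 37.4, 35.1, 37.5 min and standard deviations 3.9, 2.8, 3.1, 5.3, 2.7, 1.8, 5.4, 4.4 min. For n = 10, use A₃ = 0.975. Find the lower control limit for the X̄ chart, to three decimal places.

33.342

X̄̄ = (36.7 + 38.2 + 36.2 + 37.9 + 36.4 + 37.4 + 35.1 + 37.5) / 8 = 36.9250
s̄ = (3.9 + 2.8 + 3.1 + 5.3 + 2.7 + 1.8 + 5.4 + 4.4) / 8 = 3.6750
LCL = X̄̄ − A₃·s̄ = 36.9250 − 0.975 × 3.6750 = 33.3419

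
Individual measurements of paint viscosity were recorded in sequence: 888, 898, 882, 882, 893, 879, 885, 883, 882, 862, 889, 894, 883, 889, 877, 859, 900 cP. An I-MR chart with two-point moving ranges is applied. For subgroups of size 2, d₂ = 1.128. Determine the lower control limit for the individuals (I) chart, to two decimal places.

X̄ = (888 + 898 + 882 + 882 + 893 + 879 + 885 + 883 + 882 + 862 + 889 + 894 + 883 + 889 + 877 + 859 + 900) / 17 = 883.8235
Moving ranges: 10, 16, 0, 11, 14, 6, 2, 1, 20, 27, 5, 11, 6, 12, 18, 41; M̄R̄ = 200.0000 / 16 = 12.5000
LCL = X̄ − 3·M̄R̄/d₂ = 883.8235 − 3 × 12.5000 / 1.128 = 850.5788

850.58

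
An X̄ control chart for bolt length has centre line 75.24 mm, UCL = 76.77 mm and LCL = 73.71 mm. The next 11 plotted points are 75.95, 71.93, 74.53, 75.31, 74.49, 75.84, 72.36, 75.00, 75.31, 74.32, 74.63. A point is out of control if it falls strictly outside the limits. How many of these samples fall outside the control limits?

2

Compare each point to [73.71, 76.77]: sample 2 = 71.93 < LCL; sample 7 = 72.36 < LCL.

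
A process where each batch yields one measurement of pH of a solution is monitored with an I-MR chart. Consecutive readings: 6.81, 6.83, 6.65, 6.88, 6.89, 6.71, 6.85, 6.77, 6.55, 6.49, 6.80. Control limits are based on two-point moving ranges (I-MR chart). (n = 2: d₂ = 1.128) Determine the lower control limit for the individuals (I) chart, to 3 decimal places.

X̄ = (6.81 + 6.83 + 6.65 + 6.88 + 6.89 + 6.71 + 6.85 + 6.77 + 6.55 + 6.49 + 6.80) / 11 = 6.7482
Moving ranges: 0.02, 0.18, 0.23, 0.01, 0.18, 0.14, 0.08, 0.22, 0.06, 0.31; M̄R̄ = 1.4300 / 10 = 0.1430
LCL = X̄ − 3·M̄R̄/d₂ = 6.7482 − 3 × 0.1430 / 1.128 = 6.3679

6.368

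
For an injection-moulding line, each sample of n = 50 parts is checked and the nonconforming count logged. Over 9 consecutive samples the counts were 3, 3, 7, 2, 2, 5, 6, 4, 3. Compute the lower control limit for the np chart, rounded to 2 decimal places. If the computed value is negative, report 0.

p̄ = Σdᵢ / (k·n) = 35 / (9 × 50) = 0.07778
LCL = np̄ − 3·√(np̄(1−p̄)) = 3.8889 − 3 × 1.8938 = -1.7925 → 0 (negative, so LCL = 0)

0.00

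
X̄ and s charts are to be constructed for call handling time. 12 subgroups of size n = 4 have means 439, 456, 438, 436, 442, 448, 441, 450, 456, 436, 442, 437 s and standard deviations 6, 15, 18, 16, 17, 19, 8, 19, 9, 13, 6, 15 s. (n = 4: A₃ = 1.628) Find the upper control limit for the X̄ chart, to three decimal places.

465.259

X̄̄ = (439 + 456 + 438 + 436 + 442 + 448 + 441 + 450 + 456 + 436 + 442 + 437) / 12 = 443.4167
s̄ = (6 + 15 + 18 + 16 + 17 + 19 + 8 + 19 + 9 + 13 + 6 + 15) / 12 = 13.4167
UCL = X̄̄ + A₃·s̄ = 443.4167 + 1.628 × 13.4167 = 465.2590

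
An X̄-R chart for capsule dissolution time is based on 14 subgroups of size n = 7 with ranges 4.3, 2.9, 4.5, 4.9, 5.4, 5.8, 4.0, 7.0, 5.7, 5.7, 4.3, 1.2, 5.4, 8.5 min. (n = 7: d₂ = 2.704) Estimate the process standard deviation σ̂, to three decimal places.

R̄ = (4.3 + 2.9 + 4.5 + 4.9 + 5.4 + 5.8 + 4.0 + 7.0 + 5.7 + 5.7 + 4.3 + 1.2 + 5.4 + 8.5) / 14 = 4.9714
σ̂ = R̄ / d₂ = 4.9714 / 2.704 = 1.8385

1.839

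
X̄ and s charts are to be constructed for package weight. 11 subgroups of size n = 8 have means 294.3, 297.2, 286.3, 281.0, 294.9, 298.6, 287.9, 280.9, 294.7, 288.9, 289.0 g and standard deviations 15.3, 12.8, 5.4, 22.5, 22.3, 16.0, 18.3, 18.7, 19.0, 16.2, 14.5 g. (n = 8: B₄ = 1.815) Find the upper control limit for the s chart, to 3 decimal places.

s̄ = (15.3 + 12.8 + 5.4 + 22.5 + 22.3 + 16.0 + 18.3 + 18.7 + 19.0 + 16.2 + 14.5) / 11 = 16.4545
UCL_s = B₄·s̄ = 1.815 × 16.4545 = 29.8650

29.865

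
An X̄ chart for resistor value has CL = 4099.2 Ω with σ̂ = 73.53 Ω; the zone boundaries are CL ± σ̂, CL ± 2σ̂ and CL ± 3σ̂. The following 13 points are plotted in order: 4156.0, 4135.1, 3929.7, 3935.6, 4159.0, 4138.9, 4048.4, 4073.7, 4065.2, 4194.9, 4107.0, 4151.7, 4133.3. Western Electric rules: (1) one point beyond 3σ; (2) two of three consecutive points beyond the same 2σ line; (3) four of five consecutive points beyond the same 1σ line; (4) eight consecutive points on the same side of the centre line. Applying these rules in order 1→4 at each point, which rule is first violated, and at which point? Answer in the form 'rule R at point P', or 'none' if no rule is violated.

rule 2 at point 4

Zone of each point (C = within 1σ̂, B = 1σ̂–2σ̂, A = 2σ̂–3σ̂, * = beyond 3σ̂; sign = side of CL): 1:+C, 2:+C, 3:-A, 4:-A, 5:+C, 6:+C, 7:-C, 8:-C, 9:-C, 10:+B, 11:+C, 12:+C, 13:+C
Rule 2 (two of three consecutive points beyond the same 2σ limit) is satisfied at point 4.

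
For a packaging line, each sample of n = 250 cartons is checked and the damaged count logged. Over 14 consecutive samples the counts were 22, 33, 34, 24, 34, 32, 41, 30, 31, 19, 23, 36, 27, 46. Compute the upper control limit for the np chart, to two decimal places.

46.46

p̄ = Σdᵢ / (k·n) = 432 / (14 × 250) = 0.12343
UCL = np̄ + 3·√(np̄(1−p̄)) = 30.8571 + 3 × √(30.8571×0.87657) = 30.8571 + 3 × 5.2008 = 46.4596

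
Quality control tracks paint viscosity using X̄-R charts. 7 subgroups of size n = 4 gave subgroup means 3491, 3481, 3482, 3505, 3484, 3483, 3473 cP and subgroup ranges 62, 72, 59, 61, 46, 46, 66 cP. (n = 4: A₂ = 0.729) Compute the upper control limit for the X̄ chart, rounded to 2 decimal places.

3528.48

X̄̄ = (3491 + 3481 + 3482 + 3505 + 3484 + 3483 + 3473) / 7 = 24399.0000 / 7 = 3485.5714
R̄ = (62 + 72 + 59 + 61 + 46 + 46 + 66) / 7 = 412.0000 / 7 = 58.8571
UCL = X̄̄ + A₂·R̄ = 3485.5714 + 0.729 × 58.8571 = 3528.4783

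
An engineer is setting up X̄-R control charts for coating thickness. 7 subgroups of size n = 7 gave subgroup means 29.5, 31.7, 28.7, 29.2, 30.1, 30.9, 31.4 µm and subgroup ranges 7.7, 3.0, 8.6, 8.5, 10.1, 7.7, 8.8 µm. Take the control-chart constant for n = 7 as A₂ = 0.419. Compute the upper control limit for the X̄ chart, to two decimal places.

X̄̄ = (29.5 + 31.7 + 28.7 + 29.2 + 30.1 + 30.9 + 31.4) / 7 = 211.5000 / 7 = 30.2143
R̄ = (7.7 + 3.0 + 8.6 + 8.5 + 10.1 + 7.7 + 8.8) / 7 = 54.4000 / 7 = 7.7714
UCL = X̄̄ + A₂·R̄ = 30.2143 + 0.419 × 7.7714 = 33.4705

33.47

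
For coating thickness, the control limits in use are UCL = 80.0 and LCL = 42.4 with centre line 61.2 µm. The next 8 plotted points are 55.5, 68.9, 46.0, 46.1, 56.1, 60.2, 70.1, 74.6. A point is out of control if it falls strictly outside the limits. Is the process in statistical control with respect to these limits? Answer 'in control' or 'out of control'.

in control

All 8 points lie within [42.4, 80.0].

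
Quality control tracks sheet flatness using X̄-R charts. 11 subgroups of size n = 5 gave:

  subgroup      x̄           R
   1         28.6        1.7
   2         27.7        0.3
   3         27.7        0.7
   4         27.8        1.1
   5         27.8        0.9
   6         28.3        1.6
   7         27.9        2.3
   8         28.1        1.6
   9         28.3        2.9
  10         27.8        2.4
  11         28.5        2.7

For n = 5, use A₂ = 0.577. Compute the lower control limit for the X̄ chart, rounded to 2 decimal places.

X̄̄ = (28.6 + 27.7 + 27.7 + 27.8 + 27.8 + 28.3 + 27.9 + 28.1 + 28.3 + 27.8 + 28.5) / 11 = 308.5000 / 11 = 28.0455
R̄ = (1.7 + 0.3 + 0.7 + 1.1 + 0.9 + 1.6 + 2.3 + 1.6 + 2.9 + 2.4 + 2.7) / 11 = 18.2000 / 11 = 1.6545
LCL = X̄̄ − A₂·R̄ = 28.0455 − 0.577 × 1.6545 = 27.0908

27.09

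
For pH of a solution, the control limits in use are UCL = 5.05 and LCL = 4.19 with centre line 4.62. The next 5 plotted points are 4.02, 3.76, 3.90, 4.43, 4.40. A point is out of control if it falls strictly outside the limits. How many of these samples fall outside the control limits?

3

Compare each point to [4.19, 5.05]: sample 1 = 4.02 < LCL; sample 2 = 3.76 < LCL; sample 3 = 3.90 < LCL.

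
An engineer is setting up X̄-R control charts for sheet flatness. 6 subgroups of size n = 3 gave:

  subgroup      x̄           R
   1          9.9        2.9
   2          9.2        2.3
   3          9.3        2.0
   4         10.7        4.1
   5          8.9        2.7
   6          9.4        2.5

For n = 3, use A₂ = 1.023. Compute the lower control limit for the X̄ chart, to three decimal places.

6.753

X̄̄ = (9.9 + 9.2 + 9.3 + 10.7 + 8.9 + 9.4) / 6 = 57.4000 / 6 = 9.5667
R̄ = (2.9 + 2.3 + 2.0 + 4.1 + 2.7 + 2.5) / 6 = 16.5000 / 6 = 2.7500
LCL = X̄̄ − A₂·R̄ = 9.5667 − 1.023 × 2.7500 = 6.7534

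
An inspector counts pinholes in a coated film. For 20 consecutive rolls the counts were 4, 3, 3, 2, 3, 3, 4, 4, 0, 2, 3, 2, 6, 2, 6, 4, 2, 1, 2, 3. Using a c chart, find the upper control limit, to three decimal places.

8.103

c̄ = (4 + 3 + 3 + 2 + 3 + 3 + 4 + 4 + 0 + 2 + 3 + 2 + 6 + 2 + 6 + 4 + 2 + 1 + 2 + 3) / 20 = 59 / 20 = 2.9500
UCL = c̄ + 3√c̄ = 2.9500 + 3 × √2.9500 = 2.9500 + 3 × 1.7176 = 8.1027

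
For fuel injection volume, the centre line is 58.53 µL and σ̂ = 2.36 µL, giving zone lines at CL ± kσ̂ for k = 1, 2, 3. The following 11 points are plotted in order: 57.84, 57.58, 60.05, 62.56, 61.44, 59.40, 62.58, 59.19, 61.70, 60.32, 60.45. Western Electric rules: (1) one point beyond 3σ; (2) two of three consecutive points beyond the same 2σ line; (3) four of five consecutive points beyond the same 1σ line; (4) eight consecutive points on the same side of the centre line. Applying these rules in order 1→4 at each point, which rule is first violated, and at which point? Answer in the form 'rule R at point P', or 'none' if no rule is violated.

rule 4 at point 10

Zone of each point (C = within 1σ̂, B = 1σ̂–2σ̂, A = 2σ̂–3σ̂, * = beyond 3σ̂; sign = side of CL): 1:-C, 2:-C, 3:+C, 4:+B, 5:+B, 6:+C, 7:+B, 8:+C, 9:+B, 10:+C, 11:+C
Rule 4 (eight consecutive points on the same side of the centre line) is satisfied at point 10.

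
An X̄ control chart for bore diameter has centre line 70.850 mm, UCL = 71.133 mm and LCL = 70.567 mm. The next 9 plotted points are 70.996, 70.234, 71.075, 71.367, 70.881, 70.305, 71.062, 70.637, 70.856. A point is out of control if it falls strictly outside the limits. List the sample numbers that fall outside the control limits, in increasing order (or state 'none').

2, 4, 6

Compare each point to [70.567, 71.133]: sample 2 = 70.234 < LCL; sample 4 = 71.367 > UCL; sample 6 = 70.305 < LCL.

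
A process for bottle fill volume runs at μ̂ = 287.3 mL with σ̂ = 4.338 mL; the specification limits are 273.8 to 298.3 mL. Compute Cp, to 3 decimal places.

Cp = (USL − LSL) / (6σ̂) = (298.3 − 273.8) / (6 × 4.338) = 24.5000 / 26.0280 = 0.9413

0.941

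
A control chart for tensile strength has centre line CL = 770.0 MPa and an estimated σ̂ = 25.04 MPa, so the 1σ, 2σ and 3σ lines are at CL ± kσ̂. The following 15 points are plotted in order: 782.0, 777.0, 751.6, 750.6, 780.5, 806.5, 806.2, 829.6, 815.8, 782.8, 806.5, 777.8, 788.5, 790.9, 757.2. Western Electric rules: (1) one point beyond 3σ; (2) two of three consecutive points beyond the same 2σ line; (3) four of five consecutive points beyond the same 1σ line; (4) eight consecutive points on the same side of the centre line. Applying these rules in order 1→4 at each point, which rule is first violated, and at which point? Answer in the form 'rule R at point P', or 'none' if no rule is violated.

Zone of each point (C = within 1σ̂, B = 1σ̂–2σ̂, A = 2σ̂–3σ̂, * = beyond 3σ̂; sign = side of CL): 1:+C, 2:+C, 3:-C, 4:-C, 5:+C, 6:+B, 7:+B, 8:+A, 9:+B, 10:+C, 11:+B, 12:+C, 13:+C, 14:+C, 15:-C
Rule 3 (four of five consecutive points beyond the same 1σ limit) is satisfied at point 9.

rule 3 at point 9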